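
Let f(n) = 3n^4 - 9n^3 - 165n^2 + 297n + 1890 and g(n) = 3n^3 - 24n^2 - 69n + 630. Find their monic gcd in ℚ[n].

Repeated division with remainder:
  3n^4 - 9n^3 - 165n^2 + 297n + 1890 = (n + 5)(3n^3 - 24n^2 - 69n + 630) + (24n^2 + 12n - 1260)
  3n^3 - 24n^2 - 69n + 630 = ((1/8)n - 17/16)(24n^2 + 12n - 1260) + ((405/4)n - 2835/4)
  24n^2 + 12n - 1260 = ((32/135)n + 16/9)((405/4)n - 2835/4) + (0)
Last nonzero remainder: (405/4)n - 2835/4. Dividing through by 405/4 gives the monic gcd n - 7.

n - 7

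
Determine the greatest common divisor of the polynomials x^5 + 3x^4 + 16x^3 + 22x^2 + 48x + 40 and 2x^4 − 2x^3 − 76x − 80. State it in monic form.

Apply the Euclidean algorithm:
  x^5 + 3x^4 + 16x^3 + 22x^2 + 48x + 40 = ((1/2)x + 2)(2x^4 − 2x^3 − 76x − 80) + (20x^3 + 60x^2 + 240x + 200)
  2x^4 − 2x^3 − 76x − 80 = ((1/10)x − 2/5)(20x^3 + 60x^2 + 240x + 200) + (0)
Last nonzero remainder: 20x^3 + 60x^2 + 240x + 200. Dividing through by 20 gives the monic gcd x^3 + 3x^2 + 12x + 10.

x^3 + 3x^2 + 12x + 10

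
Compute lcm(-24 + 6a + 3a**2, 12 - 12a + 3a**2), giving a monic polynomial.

16 - 12a + a**3

Repeated division with remainder:
  3a**2 + 6a - 24 = (3a**2 - 12a + 12) + (18a - 36)
  3a**2 - 12a + 12 = ((1/6)a - 1/3)(18a - 36) + (0)
Last nonzero remainder: 18a - 36. Dividing through by 18 gives the monic gcd a - 2.
Then lcm(f, g) = f·g / gcd(f, g); expanding and making the result monic gives the answer.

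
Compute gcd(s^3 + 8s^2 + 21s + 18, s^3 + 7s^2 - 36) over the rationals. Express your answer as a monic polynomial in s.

s + 3

Repeated division with remainder:
  s^3 + 8s^2 + 21s + 18 = (s^3 + 7s^2 - 36) + (s^2 + 21s + 54)
  s^3 + 7s^2 - 36 = (s - 14)(s^2 + 21s + 54) + (240s + 720)
  s^2 + 21s + 54 = ((1/240)s + 3/40)(240s + 720) + (0)
Last nonzero remainder: 240s + 720. Dividing through by 240 gives the monic gcd s + 3.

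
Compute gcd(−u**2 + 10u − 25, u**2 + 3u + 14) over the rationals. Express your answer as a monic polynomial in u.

1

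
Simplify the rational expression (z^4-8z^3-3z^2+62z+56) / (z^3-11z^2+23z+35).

By polynomial division,
  z^4-8z^3-3z^2+62z+56 = (z+3)(z^3-11z^2+23z+35) + (7z^2-42z-49)
  z^3-11z^2+23z+35 = ((1/7)z-5/7)(7z^2-42z-49) + (0)
Last nonzero remainder: 7z^2-42z-49. Dividing through by 7 gives the monic gcd z^2-6z-7.
Cancel z^2-6z-7 from numerator and denominator to get the reduced form.

(z^2-2z-8)/(z-5)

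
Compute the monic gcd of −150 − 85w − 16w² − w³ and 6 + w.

6 + w

Euclidean algorithm in ℚ[w]:
  −w³ − 16w² − 85w − 150 = (−w² − 10w − 25)(w + 6) + (0)
The last nonzero remainder w + 6 is already monic.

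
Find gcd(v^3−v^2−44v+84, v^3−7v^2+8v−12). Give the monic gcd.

Repeated division with remainder:
  v^3−v^2−44v+84 = (v^3−7v^2+8v−12) + (6v^2−52v+96)
  v^3−7v^2+8v−12 = ((1/6)v+5/18)(6v^2−52v+96) + ((58/9)v−116/3)
  6v^2−52v+96 = ((27/29)v−72/29)((58/9)v−116/3) + (0)
Last nonzero remainder: (58/9)v−116/3. Dividing through by 58/9 gives the monic gcd v−6.

v−6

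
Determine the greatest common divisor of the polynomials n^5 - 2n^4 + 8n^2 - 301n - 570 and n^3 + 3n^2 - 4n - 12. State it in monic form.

By polynomial division,
  n^5 - 2n^4 + 8n^2 - 301n - 570 = (n^2 - 5n + 19)(n^3 + 3n^2 - 4n - 12) + (-57n^2 - 285n - 342)
  n^3 + 3n^2 - 4n - 12 = (-(1/57)n + 2/57)(-57n^2 - 285n - 342) + (0)
Last nonzero remainder: -57n^2 - 285n - 342. Dividing through by -57 gives the monic gcd n^2 + 5n + 6.

n^2 + 5n + 6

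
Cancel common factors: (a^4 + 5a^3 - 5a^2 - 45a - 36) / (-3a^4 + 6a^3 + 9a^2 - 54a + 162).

Euclidean algorithm in ℚ[a]:
  a^4 + 5a^3 - 5a^2 - 45a - 36 = (-1/3)(-3a^4 + 6a^3 + 9a^2 - 54a + 162) + (7a^3 - 2a^2 - 63a + 18)
  -3a^4 + 6a^3 + 9a^2 - 54a + 162 = (-(3/7)a + 36/49)(7a^3 - 2a^2 - 63a + 18) + (-(810/49)a^2 + 7290/49)
  7a^3 - 2a^2 - 63a + 18 = (-(343/810)a + 49/405)(-(810/49)a^2 + 7290/49) + (0)
Last nonzero remainder: -(810/49)a^2 + 7290/49. Dividing through by -810/49 gives the monic gcd a^2 - 9.
Cancel a^2 - 9 from numerator and denominator to get the reduced form.

(-a^2 - 5a - 4)/(3a^2 - 6a + 18)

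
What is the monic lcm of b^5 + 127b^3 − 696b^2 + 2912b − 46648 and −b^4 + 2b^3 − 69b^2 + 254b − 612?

Repeated division with remainder:
  b^5 + 127b^3 − 696b^2 + 2912b − 46648 = (−b − 2)(−b^4 + 2b^3 − 69b^2 + 254b − 612) + (62b^3 − 580b^2 + 2808b − 47872)
  −b^4 + 2b^3 − 69b^2 + 254b − 612 = (−(1/62)b − 114/961)(62b^3 − 580b^2 + 2808b − 47872) + (−(88905/961)b^2 − (177810/961)b − 6045540/961)
  62b^3 − 580b^2 + 2808b − 47872 = (−(59582/88905)b + 676544/88905)(−(88905/961)b^2 − (177810/961)b − 6045540/961) + (0)
Last nonzero remainder: −(88905/961)b^2 − (177810/961)b − 6045540/961. Dividing through by −88905/961 gives the monic gcd b^2 + 2b + 68.
Then lcm(f, g) = f·g / gcd(f, g); expanding and making the result monic gives the answer.

b^7 − 4b^6 + 136b^5 − 1204b^4 + 6839b^3 − 64560b^2 + 212800b − 419832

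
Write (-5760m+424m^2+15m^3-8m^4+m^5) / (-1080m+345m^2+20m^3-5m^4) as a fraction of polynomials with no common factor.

(-80+7m-m^2)/(-15+5m)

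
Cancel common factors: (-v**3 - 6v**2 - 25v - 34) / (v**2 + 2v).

Repeated division with remainder:
  -v**3 - 6v**2 - 25v - 34 = (-v - 4)(v**2 + 2v) + (-17v - 34)
  v**2 + 2v = (-(1/17)v)(-17v - 34) + (0)
Last nonzero remainder: -17v - 34. Dividing through by -17 gives the monic gcd v + 2.
Cancel v + 2 from numerator and denominator to get the reduced form.

(-v**2 - 4v - 17)/(v)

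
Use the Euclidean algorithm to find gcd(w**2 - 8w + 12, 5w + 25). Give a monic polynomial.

Apply the Euclidean algorithm:
  w**2 - 8w + 12 = ((1/5)w - 13/5)(5w + 25) + (77)
  5w + 25 = ((5/77)w + 25/77)(77) + (0)
The last nonzero remainder is the constant 77, so the polynomials are coprime and gcd = 1.

1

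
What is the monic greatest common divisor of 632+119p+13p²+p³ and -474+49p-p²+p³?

Repeated division with remainder:
  p³+13p²+119p+632 = (p³-p²+49p-474) + (14p²+70p+1106)
  p³-p²+49p-474 = ((1/14)p-3/7)(14p²+70p+1106) + (0)
Last nonzero remainder: 14p²+70p+1106. Dividing through by 14 gives the monic gcd p²+5p+79.

79+5p+p²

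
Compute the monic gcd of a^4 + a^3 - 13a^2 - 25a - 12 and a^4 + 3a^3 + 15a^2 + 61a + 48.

Apply the Euclidean algorithm:
  a^4 + a^3 - 13a^2 - 25a - 12 = (a^4 + 3a^3 + 15a^2 + 61a + 48) + (-2a^3 - 28a^2 - 86a - 60)
  a^4 + 3a^3 + 15a^2 + 61a + 48 = (-(1/2)a + 11/2)(-2a^3 - 28a^2 - 86a - 60) + (126a^2 + 504a + 378)
  -2a^3 - 28a^2 - 86a - 60 = (-(1/63)a - 10/63)(126a^2 + 504a + 378) + (0)
Last nonzero remainder: 126a^2 + 504a + 378. Dividing through by 126 gives the monic gcd a^2 + 4a + 3.

a^2 + 4a + 3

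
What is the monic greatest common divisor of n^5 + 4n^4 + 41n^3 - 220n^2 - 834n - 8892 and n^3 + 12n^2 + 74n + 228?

n^2 + 6n + 38

By polynomial division,
  n^5 + 4n^4 + 41n^3 - 220n^2 - 834n - 8892 = (n^2 - 8n + 63)(n^3 + 12n^2 + 74n + 228) + (-612n^2 - 3672n - 23256)
  n^3 + 12n^2 + 74n + 228 = (-(1/612)n - 1/102)(-612n^2 - 3672n - 23256) + (0)
Last nonzero remainder: -612n^2 - 3672n - 23256. Dividing through by -612 gives the monic gcd n^2 + 6n + 38.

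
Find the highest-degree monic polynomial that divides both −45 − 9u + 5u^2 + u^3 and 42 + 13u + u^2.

1

Euclidean algorithm in ℚ[u]:
  u^3 + 5u^2 − 9u − 45 = (u − 8)(u^2 + 13u + 42) + (53u + 291)
  u^2 + 13u + 42 = ((1/53)u + 398/2809)(53u + 291) + (2160/2809)
  53u + 291 = ((148877/2160)u + 272473/720)(2160/2809) + (0)
The last nonzero remainder is the constant 2160/2809, so the polynomials are coprime and gcd = 1.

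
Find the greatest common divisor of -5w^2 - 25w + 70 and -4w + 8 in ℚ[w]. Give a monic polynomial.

w - 2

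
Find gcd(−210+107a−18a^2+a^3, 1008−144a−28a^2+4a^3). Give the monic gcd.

42−13a+a^2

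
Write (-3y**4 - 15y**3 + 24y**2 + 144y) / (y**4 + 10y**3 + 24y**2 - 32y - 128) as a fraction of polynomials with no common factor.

(-3y**2 + 9y)/(y**2 + 2y - 8)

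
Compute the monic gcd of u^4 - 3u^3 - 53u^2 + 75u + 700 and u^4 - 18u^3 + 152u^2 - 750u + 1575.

u^2 - 12u + 35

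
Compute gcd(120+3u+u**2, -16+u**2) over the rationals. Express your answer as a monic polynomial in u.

1

By polynomial division,
  u**2+3u+120 = (u**2-16) + (3u+136)
  u**2-16 = ((1/3)u-136/9)(3u+136) + (18352/9)
  3u+136 = ((27/18352)u+153/2294)(18352/9) + (0)
The last nonzero remainder is the constant 18352/9, so the polynomials are coprime and gcd = 1.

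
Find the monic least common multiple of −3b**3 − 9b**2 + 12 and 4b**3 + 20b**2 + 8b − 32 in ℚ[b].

Euclidean algorithm in ℚ[b]:
  −3b**3 − 9b**2 + 12 = (−3/4)(4b**3 + 20b**2 + 8b − 32) + (6b**2 + 6b − 12)
  4b**3 + 20b**2 + 8b − 32 = ((2/3)b + 8/3)(6b**2 + 6b − 12) + (0)
Last nonzero remainder: 6b**2 + 6b − 12. Dividing through by 6 gives the monic gcd b**2 + b − 2.
Then lcm(f, g) = f·g / gcd(f, g); expanding and making the result monic gives the answer.

b**4 + 7b**3 + 12b**2 − 4b − 16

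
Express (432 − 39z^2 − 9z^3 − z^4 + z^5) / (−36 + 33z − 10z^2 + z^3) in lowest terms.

(36 + 21z + 6z^2 + z^3)/(−3 + z)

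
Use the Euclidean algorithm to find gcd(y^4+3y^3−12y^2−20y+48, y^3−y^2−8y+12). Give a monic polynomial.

Apply the Euclidean algorithm:
  y^4+3y^3−12y^2−20y+48 = (y+4)(y^3−y^2−8y+12) + (0)
The last nonzero remainder y^3−y^2−8y+12 is already monic.

y^3−y^2−8y+12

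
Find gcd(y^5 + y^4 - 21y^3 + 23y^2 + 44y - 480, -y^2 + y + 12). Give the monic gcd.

y^2 - y - 12

Euclidean algorithm in ℚ[y]:
  y^5 + y^4 - 21y^3 + 23y^2 + 44y - 480 = (-y^3 - 2y^2 + 7y - 40)(-y^2 + y + 12) + (0)
Last nonzero remainder: -y^2 + y + 12. Dividing through by -1 gives the monic gcd y^2 - y - 12.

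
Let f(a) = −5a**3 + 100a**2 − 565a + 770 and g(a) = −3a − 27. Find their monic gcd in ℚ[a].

1

By polynomial division,
  −5a**3 + 100a**2 − 565a + 770 = ((5/3)a**2 − (145/3)a + 1870/3)(−3a − 27) + (17600)
  −3a − 27 = (−(3/17600)a − 27/17600)(17600) + (0)
The last nonzero remainder is the constant 17600, so the polynomials are coprime and gcd = 1.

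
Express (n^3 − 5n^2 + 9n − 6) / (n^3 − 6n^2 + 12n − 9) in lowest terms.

(n − 2)/(n − 3)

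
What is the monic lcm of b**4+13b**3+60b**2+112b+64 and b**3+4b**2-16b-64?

b**5+9b**4+8b**3-128b**2-384b-256

By polynomial division,
  b**4+13b**3+60b**2+112b+64 = (b+9)(b**3+4b**2-16b-64) + (40b**2+320b+640)
  b**3+4b**2-16b-64 = ((1/40)b-1/10)(40b**2+320b+640) + (0)
Last nonzero remainder: 40b**2+320b+640. Dividing through by 40 gives the monic gcd b**2+8b+16.
Then lcm(f, g) = f·g / gcd(f, g); expanding and making the result monic gives the answer.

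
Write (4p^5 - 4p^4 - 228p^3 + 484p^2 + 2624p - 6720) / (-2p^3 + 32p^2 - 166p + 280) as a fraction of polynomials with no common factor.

(-2p^3 - 16p^2 + 10p + 168)/(p - 7)

By polynomial division,
  4p^5 - 4p^4 - 228p^3 + 484p^2 + 2624p - 6720 = (-2p^2 - 30p - 200)(-2p^3 + 32p^2 - 166p + 280) + (2464p^2 - 22176p + 49280)
  -2p^3 + 32p^2 - 166p + 280 = (-(1/1232)p + 1/176)(2464p^2 - 22176p + 49280) + (0)
Last nonzero remainder: 2464p^2 - 22176p + 49280. Dividing through by 2464 gives the monic gcd p^2 - 9p + 20.
Cancel p^2 - 9p + 20 from numerator and denominator to get the reduced form.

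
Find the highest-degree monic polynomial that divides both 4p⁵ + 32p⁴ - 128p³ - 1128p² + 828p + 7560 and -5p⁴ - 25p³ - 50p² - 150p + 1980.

p² + 3p - 18

Euclidean algorithm in ℚ[p]:
  4p⁵ + 32p⁴ - 128p³ - 1128p² + 828p + 7560 = (-(4/5)p - 12/5)(-5p⁴ - 25p³ - 50p² - 150p + 1980) + (-228p³ - 1368p² + 2052p + 12312)
  -5p⁴ - 25p³ - 50p² - 150p + 1980 = ((5/228)p - 5/228)(-228p³ - 1368p² + 2052p + 12312) + (-125p² - 375p + 2250)
  -228p³ - 1368p² + 2052p + 12312 = ((228/125)p + 684/125)(-125p² - 375p + 2250) + (0)
Last nonzero remainder: -125p² - 375p + 2250. Dividing through by -125 gives the monic gcd p² + 3p - 18.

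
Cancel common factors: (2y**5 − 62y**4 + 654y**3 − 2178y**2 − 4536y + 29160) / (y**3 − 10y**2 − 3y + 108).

Apply the Euclidean algorithm:
  2y**5 − 62y**4 + 654y**3 − 2178y**2 − 4536y + 29160 = (2y**2 − 42y + 240)(y**3 − 10y**2 − 3y + 108) + (−120y**2 + 720y + 3240)
  y**3 − 10y**2 − 3y + 108 = (−(1/120)y + 1/30)(−120y**2 + 720y + 3240) + (0)
Last nonzero remainder: −120y**2 + 720y + 3240. Dividing through by −120 gives the monic gcd y**2 − 6y − 27.
Cancel y**2 − 6y − 27 from numerator and denominator to get the reduced form.

(2y**3 − 50y**2 + 408y − 1080)/(y − 4)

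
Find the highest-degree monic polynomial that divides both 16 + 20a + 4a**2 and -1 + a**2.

1 + a

Euclidean algorithm in ℚ[a]:
  4a**2 + 20a + 16 = (4)(a**2 - 1) + (20a + 20)
  a**2 - 1 = ((1/20)a - 1/20)(20a + 20) + (0)
Last nonzero remainder: 20a + 20. Dividing through by 20 gives the monic gcd a + 1.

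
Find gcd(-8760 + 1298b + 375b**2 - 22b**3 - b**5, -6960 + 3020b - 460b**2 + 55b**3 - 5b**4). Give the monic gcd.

By polynomial division,
  -b**5 - 22b**3 + 375b**2 + 1298b - 8760 = ((1/5)b + 11/5)(-5b**4 + 55b**3 - 460b**2 + 3020b - 6960) + (-51b**3 + 783b**2 - 3954b + 6552)
  -5b**4 + 55b**3 - 460b**2 + 3020b - 6960 = ((5/51)b + 370/867)(-51b**3 + 783b**2 - 3954b + 6552) + (-(117480/289)b**2 + (1174800/289)b - 2819520/289)
  -51b**3 + 783b**2 - 3954b + 6552 = ((4913/39160)b - 26299/39160)(-(117480/289)b**2 + (1174800/289)b - 2819520/289) + (0)
Last nonzero remainder: -(117480/289)b**2 + (1174800/289)b - 2819520/289. Dividing through by -117480/289 gives the monic gcd b**2 - 10b + 24.

24 - 10b + b**2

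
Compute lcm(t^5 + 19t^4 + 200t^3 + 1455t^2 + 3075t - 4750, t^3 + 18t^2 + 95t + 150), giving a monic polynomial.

t^6 + 22t^5 + 257t^4 + 2055t^3 + 7440t^2 + 4475t - 14250

Apply the Euclidean algorithm:
  t^5 + 19t^4 + 200t^3 + 1455t^2 + 3075t - 4750 = (t^2 + t + 87)(t^3 + 18t^2 + 95t + 150) + (-356t^2 - 5340t - 17800)
  t^3 + 18t^2 + 95t + 150 = (-(1/356)t - 3/356)(-356t^2 - 5340t - 17800) + (0)
Last nonzero remainder: -356t^2 - 5340t - 17800. Dividing through by -356 gives the monic gcd t^2 + 15t + 50.
Then lcm(f, g) = f·g / gcd(f, g); expanding and making the result monic gives the answer.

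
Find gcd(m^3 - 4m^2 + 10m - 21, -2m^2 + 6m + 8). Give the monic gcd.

1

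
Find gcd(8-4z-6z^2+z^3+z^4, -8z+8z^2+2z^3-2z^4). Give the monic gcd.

4-4z-z^2+z^3

Euclidean algorithm in ℚ[z]:
  z^4+z^3-6z^2-4z+8 = (-1/2)(-2z^4+2z^3+8z^2-8z) + (2z^3-2z^2-8z+8)
  -2z^4+2z^3+8z^2-8z = (-z)(2z^3-2z^2-8z+8) + (0)
Last nonzero remainder: 2z^3-2z^2-8z+8. Dividing through by 2 gives the monic gcd z^3-z^2-4z+4.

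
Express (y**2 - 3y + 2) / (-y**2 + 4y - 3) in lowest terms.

By polynomial division,
  y**2 - 3y + 2 = (-1)(-y**2 + 4y - 3) + (y - 1)
  -y**2 + 4y - 3 = (-y + 3)(y - 1) + (0)
The last nonzero remainder y - 1 is already monic.
Cancel y - 1 from numerator and denominator to get the reduced form.

(-y + 2)/(y - 3)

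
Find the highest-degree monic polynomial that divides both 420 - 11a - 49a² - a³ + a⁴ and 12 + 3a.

4 + a

Euclidean algorithm in ℚ[a]:
  a⁴ - a³ - 49a² - 11a + 420 = ((1/3)a³ - (5/3)a² - (29/3)a + 35)(3a + 12) + (0)
Last nonzero remainder: 3a + 12. Dividing through by 3 gives the monic gcd a + 4.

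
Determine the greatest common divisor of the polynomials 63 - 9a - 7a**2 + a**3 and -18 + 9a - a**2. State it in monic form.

-3 + a

By polynomial division,
  a**3 - 7a**2 - 9a + 63 = (-a - 2)(-a**2 + 9a - 18) + (-9a + 27)
  -a**2 + 9a - 18 = ((1/9)a - 2/3)(-9a + 27) + (0)
Last nonzero remainder: -9a + 27. Dividing through by -9 gives the monic gcd a - 3.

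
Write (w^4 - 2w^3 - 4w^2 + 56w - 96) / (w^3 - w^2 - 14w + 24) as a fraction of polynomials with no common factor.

Euclidean algorithm in ℚ[w]:
  w^4 - 2w^3 - 4w^2 + 56w - 96 = (w - 1)(w^3 - w^2 - 14w + 24) + (9w^2 + 18w - 72)
  w^3 - w^2 - 14w + 24 = ((1/9)w - 1/3)(9w^2 + 18w - 72) + (0)
Last nonzero remainder: 9w^2 + 18w - 72. Dividing through by 9 gives the monic gcd w^2 + 2w - 8.
Cancel w^2 + 2w - 8 from numerator and denominator to get the reduced form.

(w^2 - 4w + 12)/(w - 3)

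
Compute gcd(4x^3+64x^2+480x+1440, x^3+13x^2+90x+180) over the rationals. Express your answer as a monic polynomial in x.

x^2+10x+60

Apply the Euclidean algorithm:
  4x^3+64x^2+480x+1440 = (4)(x^3+13x^2+90x+180) + (12x^2+120x+720)
  x^3+13x^2+90x+180 = ((1/12)x+1/4)(12x^2+120x+720) + (0)
Last nonzero remainder: 12x^2+120x+720. Dividing through by 12 gives the monic gcd x^2+10x+60.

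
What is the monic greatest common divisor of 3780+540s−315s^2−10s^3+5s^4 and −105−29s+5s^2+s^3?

21+10s+s^2

Euclidean algorithm in ℚ[s]:
  5s^4−10s^3−315s^2+540s+3780 = (5s−35)(s^3+5s^2−29s−105) + (5s^2+50s+105)
  s^3+5s^2−29s−105 = ((1/5)s−1)(5s^2+50s+105) + (0)
Last nonzero remainder: 5s^2+50s+105. Dividing through by 5 gives the monic gcd s^2+10s+21.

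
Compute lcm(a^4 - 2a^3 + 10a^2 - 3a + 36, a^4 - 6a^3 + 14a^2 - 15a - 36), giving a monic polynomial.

a^6 - 5a^5 + 12a^4 - 25a^3 + 5a^2 - 96a - 144

Repeated division with remainder:
  a^4 - 2a^3 + 10a^2 - 3a + 36 = (a^4 - 6a^3 + 14a^2 - 15a - 36) + (4a^3 - 4a^2 + 12a + 72)
  a^4 - 6a^3 + 14a^2 - 15a - 36 = ((1/4)a - 5/4)(4a^3 - 4a^2 + 12a + 72) + (6a^2 - 18a + 54)
  4a^3 - 4a^2 + 12a + 72 = ((2/3)a + 4/3)(6a^2 - 18a + 54) + (0)
Last nonzero remainder: 6a^2 - 18a + 54. Dividing through by 6 gives the monic gcd a^2 - 3a + 9.
Then lcm(f, g) = f·g / gcd(f, g); expanding and making the result monic gives the answer.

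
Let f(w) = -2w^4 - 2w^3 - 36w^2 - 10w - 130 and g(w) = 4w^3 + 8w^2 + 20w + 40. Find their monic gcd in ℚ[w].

w^2 + 5

Apply the Euclidean algorithm:
  -2w^4 - 2w^3 - 36w^2 - 10w - 130 = (-(1/2)w + 1/2)(4w^3 + 8w^2 + 20w + 40) + (-30w^2 - 150)
  4w^3 + 8w^2 + 20w + 40 = (-(2/15)w - 4/15)(-30w^2 - 150) + (0)
Last nonzero remainder: -30w^2 - 150. Dividing through by -30 gives the monic gcd w^2 + 5.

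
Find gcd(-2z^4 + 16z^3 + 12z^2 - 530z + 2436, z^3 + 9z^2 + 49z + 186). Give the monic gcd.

By polynomial division,
  -2z^4 + 16z^3 + 12z^2 - 530z + 2436 = (-2z + 34)(z^3 + 9z^2 + 49z + 186) + (-196z^2 - 1824z - 3888)
  z^3 + 9z^2 + 49z + 186 = (-(1/196)z + 15/9604)(-196z^2 - 1824z - 3888) + ((76861/2401)z + 461166/2401)
  -196z^2 - 1824z - 3888 = (-(470596/76861)z - 1555848/76861)((76861/2401)z + 461166/2401) + (0)
Last nonzero remainder: (76861/2401)z + 461166/2401. Dividing through by 76861/2401 gives the monic gcd z + 6.

z + 6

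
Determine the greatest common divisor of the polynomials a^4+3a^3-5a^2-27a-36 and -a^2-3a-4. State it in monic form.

Euclidean algorithm in ℚ[a]:
  a^4+3a^3-5a^2-27a-36 = (-a^2+9)(-a^2-3a-4) + (0)
Last nonzero remainder: -a^2-3a-4. Dividing through by -1 gives the monic gcd a^2+3a+4.

a^2+3a+4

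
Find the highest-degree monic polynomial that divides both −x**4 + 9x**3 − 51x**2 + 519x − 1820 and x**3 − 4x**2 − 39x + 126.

x − 7

Apply the Euclidean algorithm:
  −x**4 + 9x**3 − 51x**2 + 519x − 1820 = (−x + 5)(x**3 − 4x**2 − 39x + 126) + (−70x**2 + 840x − 2450)
  x**3 − 4x**2 − 39x + 126 = (−(1/70)x − 4/35)(−70x**2 + 840x − 2450) + (22x − 154)
  −70x**2 + 840x − 2450 = (−(35/11)x + 175/11)(22x − 154) + (0)
Last nonzero remainder: 22x − 154. Dividing through by 22 gives the monic gcd x − 7.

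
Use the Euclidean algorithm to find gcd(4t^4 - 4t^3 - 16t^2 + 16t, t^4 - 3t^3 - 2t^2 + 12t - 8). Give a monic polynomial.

Apply the Euclidean algorithm:
  4t^4 - 4t^3 - 16t^2 + 16t = (4)(t^4 - 3t^3 - 2t^2 + 12t - 8) + (8t^3 - 8t^2 - 32t + 32)
  t^4 - 3t^3 - 2t^2 + 12t - 8 = ((1/8)t - 1/4)(8t^3 - 8t^2 - 32t + 32) + (0)
Last nonzero remainder: 8t^3 - 8t^2 - 32t + 32. Dividing through by 8 gives the monic gcd t^3 - t^2 - 4t + 4.

t^3 - t^2 - 4t + 4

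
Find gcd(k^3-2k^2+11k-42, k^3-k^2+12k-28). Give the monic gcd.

k^2+k+14

Apply the Euclidean algorithm:
  k^3-2k^2+11k-42 = (k^3-k^2+12k-28) + (-k^2-k-14)
  k^3-k^2+12k-28 = (-k+2)(-k^2-k-14) + (0)
Last nonzero remainder: -k^2-k-14. Dividing through by -1 gives the monic gcd k^2+k+14.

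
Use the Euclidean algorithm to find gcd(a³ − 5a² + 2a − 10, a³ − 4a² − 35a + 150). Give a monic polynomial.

a − 5

Apply the Euclidean algorithm:
  a³ − 5a² + 2a − 10 = (a³ − 4a² − 35a + 150) + (−a² + 37a − 160)
  a³ − 4a² − 35a + 150 = (−a − 33)(−a² + 37a − 160) + (1026a − 5130)
  −a² + 37a − 160 = (−(1/1026)a + 16/513)(1026a − 5130) + (0)
Last nonzero remainder: 1026a − 5130. Dividing through by 1026 gives the monic gcd a − 5.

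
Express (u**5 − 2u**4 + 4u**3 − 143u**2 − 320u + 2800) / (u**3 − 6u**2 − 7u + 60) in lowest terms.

(u**3 + 7u**2 + 47u + 140)/(u + 3)

Repeated division with remainder:
  u**5 − 2u**4 + 4u**3 − 143u**2 − 320u + 2800 = (u**2 + 4u + 35)(u**3 − 6u**2 − 7u + 60) + (35u**2 − 315u + 700)
  u**3 − 6u**2 − 7u + 60 = ((1/35)u + 3/35)(35u**2 − 315u + 700) + (0)
Last nonzero remainder: 35u**2 − 315u + 700. Dividing through by 35 gives the monic gcd u**2 − 9u + 20.
Cancel u**2 − 9u + 20 from numerator and denominator to get the reduced form.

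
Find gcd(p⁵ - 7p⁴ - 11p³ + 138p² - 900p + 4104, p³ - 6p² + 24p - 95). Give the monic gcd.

p² - p + 19

By polynomial division,
  p⁵ - 7p⁴ - 11p³ + 138p² - 900p + 4104 = (p² - p - 41)(p³ - 6p² + 24p - 95) + (11p² - 11p + 209)
  p³ - 6p² + 24p - 95 = ((1/11)p - 5/11)(11p² - 11p + 209) + (0)
Last nonzero remainder: 11p² - 11p + 209. Dividing through by 11 gives the monic gcd p² - p + 19.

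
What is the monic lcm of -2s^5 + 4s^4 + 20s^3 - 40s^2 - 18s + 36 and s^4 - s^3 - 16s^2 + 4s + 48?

Repeated division with remainder:
  -2s^5 + 4s^4 + 20s^3 - 40s^2 - 18s + 36 = (-2s + 2)(s^4 - s^3 - 16s^2 + 4s + 48) + (-10s^3 + 70s - 60)
  s^4 - s^3 - 16s^2 + 4s + 48 = (-(1/10)s + 1/10)(-10s^3 + 70s - 60) + (-9s^2 - 9s + 54)
  -10s^3 + 70s - 60 = ((10/9)s - 10/9)(-9s^2 - 9s + 54) + (0)
Last nonzero remainder: -9s^2 - 9s + 54. Dividing through by -9 gives the monic gcd s^2 + s - 6.
Then lcm(f, g) = f·g / gcd(f, g); expanding and making the result monic gives the answer.

s^7 - 4s^6 - 14s^5 + 56s^4 + 49s^3 - 196s^2 - 36s + 144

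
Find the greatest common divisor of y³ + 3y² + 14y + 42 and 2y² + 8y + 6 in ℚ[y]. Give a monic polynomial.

y + 3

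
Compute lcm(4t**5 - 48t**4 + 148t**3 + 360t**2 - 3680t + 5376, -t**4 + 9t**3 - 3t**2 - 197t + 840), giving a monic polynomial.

Euclidean algorithm in ℚ[t]:
  4t**5 - 48t**4 + 148t**3 + 360t**2 - 3680t + 5376 = (-4t + 12)(-t**4 + 9t**3 - 3t**2 - 197t + 840) + (28t**3 - 392t**2 + 2044t - 4704)
  -t**4 + 9t**3 - 3t**2 - 197t + 840 = (-(1/28)t - 5/28)(28t**3 - 392t**2 + 2044t - 4704) + (0)
Last nonzero remainder: 28t**3 - 392t**2 + 2044t - 4704. Dividing through by 28 gives the monic gcd t**3 - 14t**2 + 73t - 168.
Then lcm(f, g) = f·g / gcd(f, g); expanding and making the result monic gives the answer.

t**6 - 7t**5 - 23t**4 + 275t**3 - 470t**2 - 3256t + 6720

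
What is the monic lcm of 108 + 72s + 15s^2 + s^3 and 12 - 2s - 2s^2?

-216 - 36s + 42s^2 + 13s^3 + s^4

Repeated division with remainder:
  s^3 + 15s^2 + 72s + 108 = (-(1/2)s - 7)(-2s^2 - 2s + 12) + (64s + 192)
  -2s^2 - 2s + 12 = (-(1/32)s + 1/16)(64s + 192) + (0)
Last nonzero remainder: 64s + 192. Dividing through by 64 gives the monic gcd s + 3.
Then lcm(f, g) = f·g / gcd(f, g); expanding and making the result monic gives the answer.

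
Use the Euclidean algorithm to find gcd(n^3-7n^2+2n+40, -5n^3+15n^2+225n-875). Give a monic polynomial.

n-5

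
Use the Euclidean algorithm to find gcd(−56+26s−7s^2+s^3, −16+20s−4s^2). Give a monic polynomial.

By polynomial division,
  s^3−7s^2+26s−56 = (−(1/4)s+1/2)(−4s^2+20s−16) + (12s−48)
  −4s^2+20s−16 = (−(1/3)s+1/3)(12s−48) + (0)
Last nonzero remainder: 12s−48. Dividing through by 12 gives the monic gcd s−4.

−4+s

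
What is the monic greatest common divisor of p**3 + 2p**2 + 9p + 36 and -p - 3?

Euclidean algorithm in ℚ[p]:
  p**3 + 2p**2 + 9p + 36 = (-p**2 + p - 12)(-p - 3) + (0)
Last nonzero remainder: -p - 3. Dividing through by -1 gives the monic gcd p + 3.

p + 3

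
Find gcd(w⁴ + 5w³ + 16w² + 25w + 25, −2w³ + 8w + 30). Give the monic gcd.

w² + 3w + 5

By polynomial division,
  w⁴ + 5w³ + 16w² + 25w + 25 = (−(1/2)w − 5/2)(−2w³ + 8w + 30) + (20w² + 60w + 100)
  −2w³ + 8w + 30 = (−(1/10)w + 3/10)(20w² + 60w + 100) + (0)
Last nonzero remainder: 20w² + 60w + 100. Dividing through by 20 gives the monic gcd w² + 3w + 5.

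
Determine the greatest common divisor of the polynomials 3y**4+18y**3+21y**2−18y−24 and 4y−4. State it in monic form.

y−1

Euclidean algorithm in ℚ[y]:
  3y**4+18y**3+21y**2−18y−24 = ((3/4)y**3+(21/4)y**2+(21/2)y+6)(4y−4) + (0)
Last nonzero remainder: 4y−4. Dividing through by 4 gives the monic gcd y−1.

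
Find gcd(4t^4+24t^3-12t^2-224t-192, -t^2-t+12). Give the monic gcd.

t^2+t-12

Repeated division with remainder:
  4t^4+24t^3-12t^2-224t-192 = (-4t^2-20t-16)(-t^2-t+12) + (0)
Last nonzero remainder: -t^2-t+12. Dividing through by -1 gives the monic gcd t^2+t-12.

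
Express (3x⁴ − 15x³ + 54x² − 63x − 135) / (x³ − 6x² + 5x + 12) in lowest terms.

(3x² − 9x + 45)/(x − 4)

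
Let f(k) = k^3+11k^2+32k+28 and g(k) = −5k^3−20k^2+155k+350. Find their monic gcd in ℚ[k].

Repeated division with remainder:
  k^3+11k^2+32k+28 = (−1/5)(−5k^3−20k^2+155k+350) + (7k^2+63k+98)
  −5k^3−20k^2+155k+350 = (−(5/7)k+25/7)(7k^2+63k+98) + (0)
Last nonzero remainder: 7k^2+63k+98. Dividing through by 7 gives the monic gcd k^2+9k+14.

k^2+9k+14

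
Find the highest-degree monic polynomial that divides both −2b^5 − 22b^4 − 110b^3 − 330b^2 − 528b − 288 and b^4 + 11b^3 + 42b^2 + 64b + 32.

Repeated division with remainder:
  −2b^5 − 22b^4 − 110b^3 − 330b^2 − 528b − 288 = (−2b)(b^4 + 11b^3 + 42b^2 + 64b + 32) + (−26b^3 − 202b^2 − 464b − 288)
  b^4 + 11b^3 + 42b^2 + 64b + 32 = (−(1/26)b − 21/169)(−26b^3 − 202b^2 − 464b − 288) + (−(160/169)b^2 − (800/169)b − 640/169)
  −26b^3 − 202b^2 − 464b − 288 = ((2197/80)b + 1521/20)(−(160/169)b^2 − (800/169)b − 640/169) + (0)
Last nonzero remainder: −(160/169)b^2 − (800/169)b − 640/169. Dividing through by −160/169 gives the monic gcd b^2 + 5b + 4.

b^2 + 5b + 4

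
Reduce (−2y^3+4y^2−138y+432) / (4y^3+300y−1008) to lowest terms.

(−y^2−y−72)/(2y^2+6y+168)

Euclidean algorithm in ℚ[y]:
  −2y^3+4y^2−138y+432 = (−1/2)(4y^3+300y−1008) + (4y^2+12y−72)
  4y^3+300y−1008 = (y−3)(4y^2+12y−72) + (408y−1224)
  4y^2+12y−72 = ((1/102)y+1/17)(408y−1224) + (0)
Last nonzero remainder: 408y−1224. Dividing through by 408 gives the monic gcd y−3.
Cancel y−3 from numerator and denominator to get the reduced form.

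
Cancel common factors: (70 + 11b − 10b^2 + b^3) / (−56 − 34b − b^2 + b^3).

(−5 + b)/(4 + b)

By polynomial division,
  b^3 − 10b^2 + 11b + 70 = (b^3 − b^2 − 34b − 56) + (−9b^2 + 45b + 126)
  b^3 − b^2 − 34b − 56 = (−(1/9)b − 4/9)(−9b^2 + 45b + 126) + (0)
Last nonzero remainder: −9b^2 + 45b + 126. Dividing through by −9 gives the monic gcd b^2 − 5b − 14.
Cancel b^2 − 5b − 14 from numerator and denominator to get the reduced form.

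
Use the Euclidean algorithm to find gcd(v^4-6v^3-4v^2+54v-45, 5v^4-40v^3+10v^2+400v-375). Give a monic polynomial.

By polynomial division,
  v^4-6v^3-4v^2+54v-45 = (1/5)(5v^4-40v^3+10v^2+400v-375) + (2v^3-6v^2-26v+30)
  5v^4-40v^3+10v^2+400v-375 = ((5/2)v-25/2)(2v^3-6v^2-26v+30) + (0)
Last nonzero remainder: 2v^3-6v^2-26v+30. Dividing through by 2 gives the monic gcd v^3-3v^2-13v+15.

v^3-3v^2-13v+15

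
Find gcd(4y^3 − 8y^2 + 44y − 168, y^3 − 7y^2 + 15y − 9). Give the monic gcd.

Repeated division with remainder:
  4y^3 − 8y^2 + 44y − 168 = (4)(y^3 − 7y^2 + 15y − 9) + (20y^2 − 16y − 132)
  y^3 − 7y^2 + 15y − 9 = ((1/20)y − 31/100)(20y^2 − 16y − 132) + ((416/25)y − 1248/25)
  20y^2 − 16y − 132 = ((125/104)y + 275/104)((416/25)y − 1248/25) + (0)
Last nonzero remainder: (416/25)y − 1248/25. Dividing through by 416/25 gives the monic gcd y − 3.

y − 3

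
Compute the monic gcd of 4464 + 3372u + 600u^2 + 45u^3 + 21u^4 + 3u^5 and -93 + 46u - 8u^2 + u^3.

31 - 5u + u^2

Euclidean algorithm in ℚ[u]:
  3u^5 + 21u^4 + 45u^3 + 600u^2 + 3372u + 4464 = (3u^2 + 45u + 267)(u^3 - 8u^2 + 46u - 93) + (945u^2 - 4725u + 29295)
  u^3 - 8u^2 + 46u - 93 = ((1/945)u - 1/315)(945u^2 - 4725u + 29295) + (0)
Last nonzero remainder: 945u^2 - 4725u + 29295. Dividing through by 945 gives the monic gcd u^2 - 5u + 31.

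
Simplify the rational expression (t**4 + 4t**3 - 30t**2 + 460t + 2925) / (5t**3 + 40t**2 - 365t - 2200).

Repeated division with remainder:
  t**4 + 4t**3 - 30t**2 + 460t + 2925 = ((1/5)t - 4/5)(5t**3 + 40t**2 - 365t - 2200) + (75t**2 + 608t + 1165)
  5t**3 + 40t**2 - 365t - 2200 = ((1/15)t - 8/1125)(75t**2 + 608t + 1165) + (-(493136/1125)t - 493136/225)
  75t**2 + 608t + 1165 = (-(84375/493136)t - 262125/493136)(-(493136/1125)t - 493136/225) + (0)
Last nonzero remainder: -(493136/1125)t - 493136/225. Dividing through by -493136/1125 gives the monic gcd t + 5.
Cancel t + 5 from numerator and denominator to get the reduced form.

(t**3 - t**2 - 25t + 585)/(5t**2 + 15t - 440)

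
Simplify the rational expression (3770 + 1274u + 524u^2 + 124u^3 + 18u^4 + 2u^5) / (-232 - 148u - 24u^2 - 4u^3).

Apply the Euclidean algorithm:
  2u^5 + 18u^4 + 124u^3 + 524u^2 + 1274u + 3770 = (-(1/2)u^2 - (3/2)u - 7/2)(-4u^3 - 24u^2 - 148u - 232) + (102u^2 + 408u + 2958)
  -4u^3 - 24u^2 - 148u - 232 = (-(2/51)u - 4/51)(102u^2 + 408u + 2958) + (0)
Last nonzero remainder: 102u^2 + 408u + 2958. Dividing through by 102 gives the monic gcd u^2 + 4u + 29.
Cancel u^2 + 4u + 29 from numerator and denominator to get the reduced form.

(-65 - 13u - 5u^2 - u^3)/(4 + 2u)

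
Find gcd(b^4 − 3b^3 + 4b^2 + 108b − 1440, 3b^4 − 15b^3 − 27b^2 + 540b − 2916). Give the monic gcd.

b^2 − 36

Apply the Euclidean algorithm:
  b^4 − 3b^3 + 4b^2 + 108b − 1440 = (1/3)(3b^4 − 15b^3 − 27b^2 + 540b − 2916) + (2b^3 + 13b^2 − 72b − 468)
  3b^4 − 15b^3 − 27b^2 + 540b − 2916 = ((3/2)b − 69/4)(2b^3 + 13b^2 − 72b − 468) + ((1221/4)b^2 − 10989)
  2b^3 + 13b^2 − 72b − 468 = ((8/1221)b + 52/1221)((1221/4)b^2 − 10989) + (0)
Last nonzero remainder: (1221/4)b^2 − 10989. Dividing through by 1221/4 gives the monic gcd b^2 − 36.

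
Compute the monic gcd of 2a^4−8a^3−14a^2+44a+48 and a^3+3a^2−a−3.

Repeated division with remainder:
  2a^4−8a^3−14a^2+44a+48 = (2a−14)(a^3+3a^2−a−3) + (30a^2+36a+6)
  a^3+3a^2−a−3 = ((1/30)a+3/50)(30a^2+36a+6) + (−(84/25)a−84/25)
  30a^2+36a+6 = (−(125/14)a−25/14)(−(84/25)a−84/25) + (0)
Last nonzero remainder: −(84/25)a−84/25. Dividing through by −84/25 gives the monic gcd a+1.

a+1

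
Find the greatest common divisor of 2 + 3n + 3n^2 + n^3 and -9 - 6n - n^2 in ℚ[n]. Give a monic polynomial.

Apply the Euclidean algorithm:
  n^3 + 3n^2 + 3n + 2 = (-n + 3)(-n^2 - 6n - 9) + (12n + 29)
  -n^2 - 6n - 9 = (-(1/12)n - 43/144)(12n + 29) + (-49/144)
  12n + 29 = (-(1728/49)n - 4176/49)(-49/144) + (0)
The last nonzero remainder is the constant -49/144, so the polynomials are coprime and gcd = 1.

1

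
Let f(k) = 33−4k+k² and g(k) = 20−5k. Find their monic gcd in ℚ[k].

1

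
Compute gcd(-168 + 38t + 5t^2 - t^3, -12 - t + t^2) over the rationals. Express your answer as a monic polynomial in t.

-4 + t

Euclidean algorithm in ℚ[t]:
  -t^3 + 5t^2 + 38t - 168 = (-t + 4)(t^2 - t - 12) + (30t - 120)
  t^2 - t - 12 = ((1/30)t + 1/10)(30t - 120) + (0)
Last nonzero remainder: 30t - 120. Dividing through by 30 gives the monic gcd t - 4.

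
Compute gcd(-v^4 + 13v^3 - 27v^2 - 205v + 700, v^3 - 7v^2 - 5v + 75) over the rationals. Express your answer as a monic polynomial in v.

v^2 - 10v + 25

By polynomial division,
  -v^4 + 13v^3 - 27v^2 - 205v + 700 = (-v + 6)(v^3 - 7v^2 - 5v + 75) + (10v^2 - 100v + 250)
  v^3 - 7v^2 - 5v + 75 = ((1/10)v + 3/10)(10v^2 - 100v + 250) + (0)
Last nonzero remainder: 10v^2 - 100v + 250. Dividing through by 10 gives the monic gcd v^2 - 10v + 25.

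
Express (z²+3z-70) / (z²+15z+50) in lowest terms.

By polynomial division,
  z²+3z-70 = (z²+15z+50) + (-12z-120)
  z²+15z+50 = (-(1/12)z-5/12)(-12z-120) + (0)
Last nonzero remainder: -12z-120. Dividing through by -12 gives the monic gcd z+10.
Cancel z+10 from numerator and denominator to get the reduced form.

(z-7)/(z+5)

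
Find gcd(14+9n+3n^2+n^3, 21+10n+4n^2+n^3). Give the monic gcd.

7+n+n^2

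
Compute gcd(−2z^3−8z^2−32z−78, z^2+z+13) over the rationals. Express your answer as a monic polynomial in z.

z^2+z+13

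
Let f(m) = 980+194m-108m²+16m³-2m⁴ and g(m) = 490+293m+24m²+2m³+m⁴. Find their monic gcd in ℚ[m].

98+39m-3m²+m³

Apply the Euclidean algorithm:
  -2m⁴+16m³-108m²+194m+980 = (-2)(m⁴+2m³+24m²+293m+490) + (20m³-60m²+780m+1960)
  m⁴+2m³+24m²+293m+490 = ((1/20)m+1/4)(20m³-60m²+780m+1960) + (0)
Last nonzero remainder: 20m³-60m²+780m+1960. Dividing through by 20 gives the monic gcd m³-3m²+39m+98.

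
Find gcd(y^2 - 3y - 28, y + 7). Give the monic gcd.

Euclidean algorithm in ℚ[y]:
  y^2 - 3y - 28 = (y - 10)(y + 7) + (42)
  y + 7 = ((1/42)y + 1/6)(42) + (0)
The last nonzero remainder is the constant 42, so the polynomials are coprime and gcd = 1.

1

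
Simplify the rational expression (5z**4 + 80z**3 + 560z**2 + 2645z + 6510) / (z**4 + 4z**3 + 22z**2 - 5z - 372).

(5z**2 + 65z + 210)/(z**2 + z - 12)

Apply the Euclidean algorithm:
  5z**4 + 80z**3 + 560z**2 + 2645z + 6510 = (5)(z**4 + 4z**3 + 22z**2 - 5z - 372) + (60z**3 + 450z**2 + 2670z + 8370)
  z**4 + 4z**3 + 22z**2 - 5z - 372 = ((1/60)z - 7/120)(60z**3 + 450z**2 + 2670z + 8370) + ((15/4)z**2 + (45/4)z + 465/4)
  60z**3 + 450z**2 + 2670z + 8370 = (16z + 72)((15/4)z**2 + (45/4)z + 465/4) + (0)
Last nonzero remainder: (15/4)z**2 + (45/4)z + 465/4. Dividing through by 15/4 gives the monic gcd z**2 + 3z + 31.
Cancel z**2 + 3z + 31 from numerator and denominator to get the reduced form.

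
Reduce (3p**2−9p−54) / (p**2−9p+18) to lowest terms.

Apply the Euclidean algorithm:
  3p**2−9p−54 = (3)(p**2−9p+18) + (18p−108)
  p**2−9p+18 = ((1/18)p−1/6)(18p−108) + (0)
Last nonzero remainder: 18p−108. Dividing through by 18 gives the monic gcd p−6.
Cancel p−6 from numerator and denominator to get the reduced form.

(3p+9)/(p−3)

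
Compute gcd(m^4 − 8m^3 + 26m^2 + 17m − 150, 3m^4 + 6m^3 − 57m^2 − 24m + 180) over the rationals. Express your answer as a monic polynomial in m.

m^2 − m − 6

Euclidean algorithm in ℚ[m]:
  m^4 − 8m^3 + 26m^2 + 17m − 150 = (1/3)(3m^4 + 6m^3 − 57m^2 − 24m + 180) + (−10m^3 + 45m^2 + 25m − 210)
  3m^4 + 6m^3 − 57m^2 − 24m + 180 = (−(3/10)m − 39/20)(−10m^3 + 45m^2 + 25m − 210) + ((153/4)m^2 − (153/4)m − 459/2)
  −10m^3 + 45m^2 + 25m − 210 = (−(40/153)m + 140/153)((153/4)m^2 − (153/4)m − 459/2) + (0)
Last nonzero remainder: (153/4)m^2 − (153/4)m − 459/2. Dividing through by 153/4 gives the monic gcd m^2 − m − 6.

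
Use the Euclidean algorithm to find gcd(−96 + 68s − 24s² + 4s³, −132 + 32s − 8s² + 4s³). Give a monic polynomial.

−3 + s

Repeated division with remainder:
  4s³ − 24s² + 68s − 96 = (4s³ − 8s² + 32s − 132) + (−16s² + 36s + 36)
  4s³ − 8s² + 32s − 132 = (−(1/4)s − 1/16)(−16s² + 36s + 36) + ((173/4)s − 519/4)
  −16s² + 36s + 36 = (−(64/173)s − 48/173)((173/4)s − 519/4) + (0)
Last nonzero remainder: (173/4)s − 519/4. Dividing through by 173/4 gives the monic gcd s − 3.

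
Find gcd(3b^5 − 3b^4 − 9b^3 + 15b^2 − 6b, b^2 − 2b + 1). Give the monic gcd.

b^2 − 2b + 1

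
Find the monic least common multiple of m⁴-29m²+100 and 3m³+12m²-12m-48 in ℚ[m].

m⁵+4m⁴-29m³-116m²+100m+400

By polynomial division,
  m⁴-29m²+100 = ((1/3)m-4/3)(3m³+12m²-12m-48) + (-9m²+36)
  3m³+12m²-12m-48 = (-(1/3)m-4/3)(-9m²+36) + (0)
Last nonzero remainder: -9m²+36. Dividing through by -9 gives the monic gcd m²-4.
Then lcm(f, g) = f·g / gcd(f, g); expanding and making the result monic gives the answer.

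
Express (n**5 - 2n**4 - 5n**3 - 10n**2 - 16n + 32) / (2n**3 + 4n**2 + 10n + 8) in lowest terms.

(n**3 - 3n**2 - 6n + 8)/(2n + 2)

By polynomial division,
  n**5 - 2n**4 - 5n**3 - 10n**2 - 16n + 32 = ((1/2)n**2 - 2n - 1)(2n**3 + 4n**2 + 10n + 8) + (10n**2 + 10n + 40)
  2n**3 + 4n**2 + 10n + 8 = ((1/5)n + 1/5)(10n**2 + 10n + 40) + (0)
Last nonzero remainder: 10n**2 + 10n + 40. Dividing through by 10 gives the monic gcd n**2 + n + 4.
Cancel n**2 + n + 4 from numerator and denominator to get the reduced form.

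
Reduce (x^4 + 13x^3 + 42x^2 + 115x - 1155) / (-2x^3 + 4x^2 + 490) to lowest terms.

Euclidean algorithm in ℚ[x]:
  x^4 + 13x^3 + 42x^2 + 115x - 1155 = (-(1/2)x - 15/2)(-2x^3 + 4x^2 + 490) + (72x^2 + 360x + 2520)
  -2x^3 + 4x^2 + 490 = (-(1/36)x + 7/36)(72x^2 + 360x + 2520) + (0)
Last nonzero remainder: 72x^2 + 360x + 2520. Dividing through by 72 gives the monic gcd x^2 + 5x + 35.
Cancel x^2 + 5x + 35 from numerator and denominator to get the reduced form.

(-x^2 - 8x + 33)/(2x - 14)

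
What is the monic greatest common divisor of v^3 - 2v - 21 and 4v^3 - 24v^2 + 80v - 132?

Euclidean algorithm in ℚ[v]:
  v^3 - 2v - 21 = (1/4)(4v^3 - 24v^2 + 80v - 132) + (6v^2 - 22v + 12)
  4v^3 - 24v^2 + 80v - 132 = ((2/3)v - 14/9)(6v^2 - 22v + 12) + ((340/9)v - 340/3)
  6v^2 - 22v + 12 = ((27/170)v - 9/85)((340/9)v - 340/3) + (0)
Last nonzero remainder: (340/9)v - 340/3. Dividing through by 340/9 gives the monic gcd v - 3.

v - 3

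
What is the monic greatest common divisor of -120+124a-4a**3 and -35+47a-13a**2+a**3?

Apply the Euclidean algorithm:
  -4a**3+124a-120 = (-4)(a**3-13a**2+47a-35) + (-52a**2+312a-260)
  a**3-13a**2+47a-35 = (-(1/52)a+7/52)(-52a**2+312a-260) + (0)
Last nonzero remainder: -52a**2+312a-260. Dividing through by -52 gives the monic gcd a**2-6a+5.

5-6a+a**2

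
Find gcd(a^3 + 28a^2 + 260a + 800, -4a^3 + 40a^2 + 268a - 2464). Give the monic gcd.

a + 8

Apply the Euclidean algorithm:
  a^3 + 28a^2 + 260a + 800 = (-1/4)(-4a^3 + 40a^2 + 268a - 2464) + (38a^2 + 327a + 184)
  -4a^3 + 40a^2 + 268a - 2464 = (-(2/19)a + 707/361)(38a^2 + 327a + 184) + (-(127449/361)a - 1019592/361)
  38a^2 + 327a + 184 = (-(13718/127449)a - 8303/127449)(-(127449/361)a - 1019592/361) + (0)
Last nonzero remainder: -(127449/361)a - 1019592/361. Dividing through by -127449/361 gives the monic gcd a + 8.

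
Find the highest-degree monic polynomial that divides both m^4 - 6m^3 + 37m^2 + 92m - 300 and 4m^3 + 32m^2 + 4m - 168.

m^2 + m - 6

Euclidean algorithm in ℚ[m]:
  m^4 - 6m^3 + 37m^2 + 92m - 300 = ((1/4)m - 7/2)(4m^3 + 32m^2 + 4m - 168) + (148m^2 + 148m - 888)
  4m^3 + 32m^2 + 4m - 168 = ((1/37)m + 7/37)(148m^2 + 148m - 888) + (0)
Last nonzero remainder: 148m^2 + 148m - 888. Dividing through by 148 gives the monic gcd m^2 + m - 6.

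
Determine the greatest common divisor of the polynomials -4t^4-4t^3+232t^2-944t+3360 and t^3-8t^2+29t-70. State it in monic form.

Repeated division with remainder:
  -4t^4-4t^3+232t^2-944t+3360 = (-4t-36)(t^3-8t^2+29t-70) + (60t^2-180t+840)
  t^3-8t^2+29t-70 = ((1/60)t-1/12)(60t^2-180t+840) + (0)
Last nonzero remainder: 60t^2-180t+840. Dividing through by 60 gives the monic gcd t^2-3t+14.

t^2-3t+14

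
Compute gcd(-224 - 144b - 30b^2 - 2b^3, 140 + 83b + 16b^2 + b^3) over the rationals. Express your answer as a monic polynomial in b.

28 + 11b + b^2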